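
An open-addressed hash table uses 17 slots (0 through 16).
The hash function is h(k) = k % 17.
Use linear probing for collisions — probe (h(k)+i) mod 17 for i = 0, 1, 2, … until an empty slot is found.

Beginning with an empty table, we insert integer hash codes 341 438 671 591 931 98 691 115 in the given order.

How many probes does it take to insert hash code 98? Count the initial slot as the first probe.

341 hashes to 1; slot 1 is free → place at 1.
438 hashes to 13; slot 13 is free → place at 13.
671 hashes to 8; slot 8 is free → place at 8.
591 hashes to 13; 13 taken → place at 14.
931 hashes to 13; 13,14 taken → place at 15.
98 hashes to 13; 13,14,15 taken → place at 16.
691 hashes to 11; slot 11 is free → place at 11.
115 hashes to 13; 13,14,15,16 taken → place at 0.
Table: [115, 341, ., ., ., ., ., ., 671, ., ., 691, ., 438, 591, 931, 98]

4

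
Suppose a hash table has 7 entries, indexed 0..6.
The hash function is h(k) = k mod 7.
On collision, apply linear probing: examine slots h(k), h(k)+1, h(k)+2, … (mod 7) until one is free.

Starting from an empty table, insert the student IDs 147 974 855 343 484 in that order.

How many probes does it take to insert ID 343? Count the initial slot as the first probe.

4

Insert 147: h=0, slot 0 empty => index 0.
Insert 974: h=1, slot 1 empty => index 1.
Insert 855: h=1, slot 1 occupied => index 2.
Insert 343: h=0, slots 0,1,2 occupied => index 3.
Insert 484: h=1, slots 1,2,3 occupied => index 4.
Table: [147, 974, 855, 343, 484, ∅, ∅]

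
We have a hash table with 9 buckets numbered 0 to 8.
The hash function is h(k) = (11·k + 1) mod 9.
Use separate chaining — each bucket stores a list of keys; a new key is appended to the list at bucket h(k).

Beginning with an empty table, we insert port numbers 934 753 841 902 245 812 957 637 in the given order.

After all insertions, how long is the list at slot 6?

Insert 934: h=6, bucket 6 empty -> new chain.
Insert 753: h=4, bucket 4 empty -> new chain.
Insert 841: h=0, bucket 0 empty -> new chain.
Insert 902: h=5, bucket 5 empty -> new chain.
Insert 245: h=5, bucket 5 nonempty -> append to chain.
Insert 812: h=5, bucket 5 nonempty -> append to chain.
Insert 957: h=7, bucket 7 empty -> new chain.
Insert 637: h=6, bucket 6 nonempty -> append to chain.
Final buckets:
0: 841
1: -
2: -
3: -
4: 753
5: 902 -> 245 -> 812
6: 934 -> 637
7: 957
8: -

2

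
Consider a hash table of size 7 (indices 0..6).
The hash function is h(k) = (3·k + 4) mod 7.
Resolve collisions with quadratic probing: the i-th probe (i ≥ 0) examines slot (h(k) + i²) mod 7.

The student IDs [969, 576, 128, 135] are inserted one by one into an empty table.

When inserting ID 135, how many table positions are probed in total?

3

Insert 969: h=6, slot 6 empty → index 6.
Insert 576: h=3, slot 3 empty → index 3.
Insert 128: h=3, slot 3 occupied → index 4.
Insert 135: h=3, slots 3,4 occupied → index 0.
Table: [135, —, —, 576, 128, —, 969]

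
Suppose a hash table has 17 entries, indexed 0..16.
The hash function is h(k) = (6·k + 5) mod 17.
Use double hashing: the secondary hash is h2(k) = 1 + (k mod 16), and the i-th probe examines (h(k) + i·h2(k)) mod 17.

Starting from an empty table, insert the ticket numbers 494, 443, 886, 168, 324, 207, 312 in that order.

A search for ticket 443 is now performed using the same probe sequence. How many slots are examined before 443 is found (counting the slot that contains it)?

2

Insert 494: h=11, slot 11 empty => index 11.
Insert 443: h=11, h2=12, slot 11 occupied => index 6.
Insert 886: h=0, slot 0 empty => index 0.
Insert 168: h=10, slot 10 empty => index 10.
Insert 324: h=11, h2=5, slot 11 occupied => index 16.
Insert 207: h=6, h2=16, slot 6 occupied => index 5.
Insert 312: h=7, slot 7 empty => index 7.
Table: [886, —, —, —, —, 207, 443, 312, —, —, 168, 494, —, —, —, —, 324]
Lookup 443: h=11, h2=12, probe 11,6 → found at 6.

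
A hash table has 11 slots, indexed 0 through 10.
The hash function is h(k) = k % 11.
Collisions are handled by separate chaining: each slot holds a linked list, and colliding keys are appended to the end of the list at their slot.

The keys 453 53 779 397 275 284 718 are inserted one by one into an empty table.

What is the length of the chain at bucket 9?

453 → bucket 2
53 → bucket 9
779 → bucket 9 (collision)
397 → bucket 1
275 → bucket 0
284 → bucket 9 (collision)
718 → bucket 3
Final buckets:
0: 275
1: 397
2: 453
3: 718
4: —
5: —
6: —
7: —
8: —
9: 53 -> 779 -> 284
10: —

3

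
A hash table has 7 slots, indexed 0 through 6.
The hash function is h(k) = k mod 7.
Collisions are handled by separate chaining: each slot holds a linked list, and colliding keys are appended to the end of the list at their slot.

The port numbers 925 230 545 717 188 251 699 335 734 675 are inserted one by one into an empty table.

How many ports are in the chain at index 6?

7

Insert 925: h=1, bucket 1 empty -> new chain.
Insert 230: h=6, bucket 6 empty -> new chain.
Insert 545: h=6, bucket 6 nonempty -> append to chain.
Insert 717: h=3, bucket 3 empty -> new chain.
Insert 188: h=6, bucket 6 nonempty -> append to chain.
Insert 251: h=6, bucket 6 nonempty -> append to chain.
Insert 699: h=6, bucket 6 nonempty -> append to chain.
Insert 335: h=6, bucket 6 nonempty -> append to chain.
Insert 734: h=6, bucket 6 nonempty -> append to chain.
Insert 675: h=3, bucket 3 nonempty -> append to chain.
Final buckets:
0: —
1: 925
2: —
3: 717 -> 675
4: —
5: —
6: 230 -> 545 -> 188 -> 251 -> 699 -> 335 -> 734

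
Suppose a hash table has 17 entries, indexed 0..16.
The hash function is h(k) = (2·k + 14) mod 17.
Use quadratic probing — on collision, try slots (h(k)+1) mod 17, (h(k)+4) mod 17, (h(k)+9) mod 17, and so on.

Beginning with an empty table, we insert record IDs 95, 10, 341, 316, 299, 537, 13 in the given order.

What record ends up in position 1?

10

95 hashes to 0; slot 0 is free → place at 0.
10 hashes to 0; 0 taken → place at 1.
341 hashes to 16; slot 16 is free → place at 16.
316 hashes to 0; 0,1 taken → place at 4.
299 hashes to 0; 0,1,4 taken → place at 9.
537 hashes to 0; 0,1,4,9,16 taken → place at 8.
13 hashes to 6; slot 6 is free → place at 6.
Table: [95, 10, ., ., 316, ., 13, ., 537, 299, ., ., ., ., ., ., 341]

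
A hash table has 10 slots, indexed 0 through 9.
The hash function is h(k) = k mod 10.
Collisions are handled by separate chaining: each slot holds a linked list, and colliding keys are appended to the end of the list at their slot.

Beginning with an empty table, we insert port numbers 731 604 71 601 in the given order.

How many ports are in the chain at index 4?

1

731 -> bucket 1
604 -> bucket 4
71 -> bucket 1 (collision)
601 -> bucket 1 (collision)
Final buckets:
0: -
1: 731 -> 71 -> 601
2: -
3: -
4: 604
5: -
6: -
7: -
8: -
9: -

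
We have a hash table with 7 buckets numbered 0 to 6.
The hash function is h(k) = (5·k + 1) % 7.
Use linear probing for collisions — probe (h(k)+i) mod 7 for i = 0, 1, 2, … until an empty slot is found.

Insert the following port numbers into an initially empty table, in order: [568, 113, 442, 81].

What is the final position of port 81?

2

Insert 568: h=6, slot 6 empty → index 6.
Insert 113: h=6, slot 6 occupied → index 0.
Insert 442: h=6, slots 6,0 occupied → index 1.
Insert 81: h=0, slots 0,1 occupied → index 2.
Table: [113, 442, 81, -, -, -, 568]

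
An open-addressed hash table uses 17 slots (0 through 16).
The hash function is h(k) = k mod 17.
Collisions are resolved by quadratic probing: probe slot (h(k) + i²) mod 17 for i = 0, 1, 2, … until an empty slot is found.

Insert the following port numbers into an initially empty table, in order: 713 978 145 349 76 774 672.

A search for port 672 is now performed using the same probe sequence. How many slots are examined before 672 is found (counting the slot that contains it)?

6

Insert 713: h=16, slot 16 empty → index 16.
Insert 978: h=9, slot 9 empty → index 9.
Insert 145: h=9, slot 9 occupied → index 10.
Insert 349: h=9, slots 9,10 occupied → index 13.
Insert 76: h=8, slot 8 empty → index 8.
Insert 774: h=9, slots 9,10,13 occupied → index 1.
Insert 672: h=9, slots 9,10,13,1,8 occupied → index 0.
Table: [672, 774, —, —, —, —, —, —, 76, 978, 145, —, —, 349, —, —, 713]
Lookup 672: h=9, probe 9,10,13,1,8,0 → found at 0.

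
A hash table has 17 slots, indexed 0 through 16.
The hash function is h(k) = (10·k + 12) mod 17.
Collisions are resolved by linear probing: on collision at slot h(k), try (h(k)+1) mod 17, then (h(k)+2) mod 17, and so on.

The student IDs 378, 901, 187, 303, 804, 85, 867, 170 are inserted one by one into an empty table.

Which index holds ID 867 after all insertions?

15

378 hashes to 1; slot 1 is free => place at 1.
901 hashes to 12; slot 12 is free => place at 12.
187 hashes to 12; 12 taken => place at 13.
303 hashes to 16; slot 16 is free => place at 16.
804 hashes to 11; slot 11 is free => place at 11.
85 hashes to 12; 12,13 taken => place at 14.
867 hashes to 12; 12,13,14 taken => place at 15.
170 hashes to 12; 12,13,14,15,16 taken => place at 0.
Table: [170, 378, _, _, _, _, _, _, _, _, _, 804, 901, 187, 85, 867, 303]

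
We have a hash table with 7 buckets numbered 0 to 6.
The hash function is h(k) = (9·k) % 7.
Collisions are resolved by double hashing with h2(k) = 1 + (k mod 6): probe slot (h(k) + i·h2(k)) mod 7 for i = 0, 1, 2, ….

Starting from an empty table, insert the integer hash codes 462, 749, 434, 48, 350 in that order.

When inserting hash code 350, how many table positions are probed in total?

4

462: h=0 => slot 0
749: h=0, h2=6, probe 0,6 => slot 6
434: h=0, h2=3, probe 0,3 => slot 3
48: h=5 => slot 5
350: h=0, h2=3, probe 0,3,6,2 => slot 2
Table: [462, -, 350, 434, -, 48, 749]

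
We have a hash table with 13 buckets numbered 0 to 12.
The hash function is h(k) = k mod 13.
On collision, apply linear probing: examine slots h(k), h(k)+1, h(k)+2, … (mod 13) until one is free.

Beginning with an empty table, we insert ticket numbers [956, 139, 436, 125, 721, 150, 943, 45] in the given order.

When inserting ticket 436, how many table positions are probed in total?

2

Insert 956: h=7, slot 7 empty -> index 7.
Insert 139: h=9, slot 9 empty -> index 9.
Insert 436: h=7, slot 7 occupied -> index 8.
Insert 125: h=8, slots 8,9 occupied -> index 10.
Insert 721: h=6, slot 6 empty -> index 6.
Insert 150: h=7, slots 7,8,9,10 occupied -> index 11.
Insert 943: h=7, slots 7,8,9,10,11 occupied -> index 12.
Insert 45: h=6, slots 6,7,8,9,10,11,12 occupied -> index 0.
Table: [45, ., ., ., ., ., 721, 956, 436, 139, 125, 150, 943]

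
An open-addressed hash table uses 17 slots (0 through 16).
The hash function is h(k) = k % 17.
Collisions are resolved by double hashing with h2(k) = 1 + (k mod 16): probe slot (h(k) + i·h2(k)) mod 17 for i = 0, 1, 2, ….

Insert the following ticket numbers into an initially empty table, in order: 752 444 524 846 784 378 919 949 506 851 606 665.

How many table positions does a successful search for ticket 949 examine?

3

Insert 752: h=4, slot 4 empty → index 4.
Insert 444: h=2, slot 2 empty → index 2.
Insert 524: h=14, slot 14 empty → index 14.
Insert 846: h=13, slot 13 empty → index 13.
Insert 784: h=2, h2=1, slot 2 occupied → index 3.
Insert 378: h=4, h2=11, slot 4 occupied → index 15.
Insert 919: h=1, slot 1 empty → index 1.
Insert 949: h=14, h2=6, slots 14,3 occupied → index 9.
Insert 506: h=13, h2=11, slot 13 occupied → index 7.
Insert 851: h=1, h2=4, slot 1 occupied → index 5.
Insert 606: h=11, slot 11 empty → index 11.
Insert 665: h=2, h2=10, slot 2 occupied → index 12.
Table: [-, 919, 444, 784, 752, 851, -, 506, -, 949, -, 606, 665, 846, 524, 378, -]
Lookup 949: h=14, h2=6, probe 14,3,9 → found at 9.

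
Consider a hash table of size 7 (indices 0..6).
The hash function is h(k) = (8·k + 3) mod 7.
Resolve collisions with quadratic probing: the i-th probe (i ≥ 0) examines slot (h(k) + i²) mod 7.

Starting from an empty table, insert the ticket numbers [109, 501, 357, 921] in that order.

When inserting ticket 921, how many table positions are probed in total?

3

109: h=0 → slot 0
501: h=0, probe 0,1 → slot 1
357: h=3 → slot 3
921: h=0, probe 0,1,4 → slot 4
Table: [109, 501, ., 357, 921, ., .]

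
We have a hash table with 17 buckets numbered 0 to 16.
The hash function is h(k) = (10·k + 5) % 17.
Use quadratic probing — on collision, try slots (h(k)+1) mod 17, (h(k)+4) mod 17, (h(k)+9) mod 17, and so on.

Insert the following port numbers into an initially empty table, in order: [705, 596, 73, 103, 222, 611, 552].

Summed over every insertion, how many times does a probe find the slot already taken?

Insert 705: h=0, slot 0 empty => index 0.
Insert 596: h=15, slot 15 empty => index 15.
Insert 73: h=4, slot 4 empty => index 4.
Insert 103: h=15, slot 15 occupied => index 16.
Insert 222: h=15, slots 15,16 occupied => index 2.
Insert 611: h=12, slot 12 empty => index 12.
Insert 552: h=0, slot 0 occupied => index 1.
Table: [705, 552, 222, _, 73, _, _, _, _, _, _, _, 611, _, _, 596, 103]

4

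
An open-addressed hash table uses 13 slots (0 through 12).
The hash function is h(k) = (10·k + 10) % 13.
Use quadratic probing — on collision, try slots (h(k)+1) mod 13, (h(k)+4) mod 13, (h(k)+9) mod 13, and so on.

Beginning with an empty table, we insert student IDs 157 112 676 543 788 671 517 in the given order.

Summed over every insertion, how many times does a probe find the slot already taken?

157: h=7 -> slot 7
112: h=12 -> slot 12
676: h=10 -> slot 10
543: h=6 -> slot 6
788: h=12, probe 12,0 -> slot 0
671: h=12, probe 12,0,3 -> slot 3
517: h=6, probe 6,7,10,2 -> slot 2
Table: [788, —, 517, 671, —, —, 543, 157, —, —, 676, —, 112]

6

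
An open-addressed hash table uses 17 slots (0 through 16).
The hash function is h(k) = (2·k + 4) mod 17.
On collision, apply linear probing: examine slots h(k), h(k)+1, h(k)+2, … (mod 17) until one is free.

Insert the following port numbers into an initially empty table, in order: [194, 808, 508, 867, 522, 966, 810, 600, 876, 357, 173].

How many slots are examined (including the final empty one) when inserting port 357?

194: h=1 → slot 1
808: h=5 → slot 5
508: h=0 → slot 0
867: h=4 → slot 4
522: h=11 → slot 11
966: h=15 → slot 15
810: h=9 → slot 9
600: h=14 → slot 14
876: h=5, probe 5,6 → slot 6
357: h=4, probe 4,5,6,7 → slot 7
173: h=10 → slot 10
Table: [508, 194, ., ., 867, 808, 876, 357, ., 810, 173, 522, ., ., 600, 966, .]

4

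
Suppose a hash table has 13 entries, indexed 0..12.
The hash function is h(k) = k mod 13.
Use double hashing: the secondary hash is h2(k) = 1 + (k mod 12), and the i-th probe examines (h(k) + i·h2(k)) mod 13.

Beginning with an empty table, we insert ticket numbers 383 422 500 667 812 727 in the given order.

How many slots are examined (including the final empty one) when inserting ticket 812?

3

383 hashes to 6; slot 6 is free -> place at 6.
422 hashes to 6, h2=3; 6 taken -> place at 9.
500 hashes to 6, h2=9; 6 taken -> place at 2.
667 hashes to 4; slot 4 is free -> place at 4.
812 hashes to 6, h2=9; 6,2 taken -> place at 11.
727 hashes to 12; slot 12 is free -> place at 12.
Table: [—, —, 500, —, 667, —, 383, —, —, 422, —, 812, 727]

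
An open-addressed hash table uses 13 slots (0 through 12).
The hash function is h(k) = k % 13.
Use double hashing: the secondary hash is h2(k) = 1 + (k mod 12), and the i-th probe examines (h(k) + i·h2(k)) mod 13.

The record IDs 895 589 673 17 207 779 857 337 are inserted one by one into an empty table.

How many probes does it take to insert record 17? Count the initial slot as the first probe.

3

Insert 895: h=11, slot 11 empty → index 11.
Insert 589: h=4, slot 4 empty → index 4.
Insert 673: h=10, slot 10 empty → index 10.
Insert 17: h=4, h2=6, slots 4,10 occupied → index 3.
Insert 207: h=12, slot 12 empty → index 12.
Insert 779: h=12, h2=12, slots 12,11,10 occupied → index 9.
Insert 857: h=12, h2=6, slot 12 occupied → index 5.
Insert 337: h=12, h2=2, slot 12 occupied → index 1.
Table: [-, 337, -, 17, 589, 857, -, -, -, 779, 673, 895, 207]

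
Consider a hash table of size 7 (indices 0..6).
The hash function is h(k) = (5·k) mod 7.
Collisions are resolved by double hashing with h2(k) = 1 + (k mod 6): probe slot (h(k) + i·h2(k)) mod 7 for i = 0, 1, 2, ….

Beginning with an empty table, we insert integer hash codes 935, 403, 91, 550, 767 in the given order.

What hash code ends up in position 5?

935 hashes to 6; slot 6 is free → place at 6.
403 hashes to 6, h2=2; 6 taken → place at 1.
91 hashes to 0; slot 0 is free → place at 0.
550 hashes to 6, h2=5; 6 taken → place at 4.
767 hashes to 6, h2=6; 6 taken → place at 5.
Table: [91, 403, —, —, 550, 767, 935]

767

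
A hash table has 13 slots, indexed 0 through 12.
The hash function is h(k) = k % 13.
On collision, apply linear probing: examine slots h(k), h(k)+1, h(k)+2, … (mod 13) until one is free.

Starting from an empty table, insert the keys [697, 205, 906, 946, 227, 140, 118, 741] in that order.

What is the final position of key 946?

11

Insert 697: h=8, slot 8 empty => index 8.
Insert 205: h=10, slot 10 empty => index 10.
Insert 906: h=9, slot 9 empty => index 9.
Insert 946: h=10, slot 10 occupied => index 11.
Insert 227: h=6, slot 6 empty => index 6.
Insert 140: h=10, slots 10,11 occupied => index 12.
Insert 118: h=1, slot 1 empty => index 1.
Insert 741: h=0, slot 0 empty => index 0.
Table: [741, 118, ∅, ∅, ∅, ∅, 227, ∅, 697, 906, 205, 946, 140]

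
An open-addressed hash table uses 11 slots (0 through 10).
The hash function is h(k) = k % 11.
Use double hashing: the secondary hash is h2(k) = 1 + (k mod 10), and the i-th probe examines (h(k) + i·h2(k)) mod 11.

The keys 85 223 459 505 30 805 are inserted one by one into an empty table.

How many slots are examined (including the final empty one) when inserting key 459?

2

85: h=8 -> slot 8
223: h=3 -> slot 3
459: h=8, h2=10, probe 8,7 -> slot 7
505: h=10 -> slot 10
30: h=8, h2=1, probe 8,9 -> slot 9
805: h=2 -> slot 2
Table: [∅, ∅, 805, 223, ∅, ∅, ∅, 459, 85, 30, 505]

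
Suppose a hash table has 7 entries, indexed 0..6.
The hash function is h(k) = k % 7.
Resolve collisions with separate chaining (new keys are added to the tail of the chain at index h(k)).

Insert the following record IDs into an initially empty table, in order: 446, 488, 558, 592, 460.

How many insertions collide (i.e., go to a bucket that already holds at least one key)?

3

Insert 446: h=5, bucket 5 empty → new chain.
Insert 488: h=5, bucket 5 nonempty → append to chain.
Insert 558: h=5, bucket 5 nonempty → append to chain.
Insert 592: h=4, bucket 4 empty → new chain.
Insert 460: h=5, bucket 5 nonempty → append to chain.
Final buckets:
0: .
1: .
2: .
3: .
4: 592
5: 446 -> 488 -> 558 -> 460
6: .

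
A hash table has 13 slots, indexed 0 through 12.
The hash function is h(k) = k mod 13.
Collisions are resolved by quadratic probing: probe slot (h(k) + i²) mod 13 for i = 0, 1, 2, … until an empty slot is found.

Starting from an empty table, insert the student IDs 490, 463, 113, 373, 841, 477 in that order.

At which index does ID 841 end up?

5

490: h=9 -> slot 9
463: h=8 -> slot 8
113: h=9, probe 9,10 -> slot 10
373: h=9, probe 9,10,0 -> slot 0
841: h=9, probe 9,10,0,5 -> slot 5
477: h=9, probe 9,10,0,5,12 -> slot 12
Table: [373, ., ., ., ., 841, ., ., 463, 490, 113, ., 477]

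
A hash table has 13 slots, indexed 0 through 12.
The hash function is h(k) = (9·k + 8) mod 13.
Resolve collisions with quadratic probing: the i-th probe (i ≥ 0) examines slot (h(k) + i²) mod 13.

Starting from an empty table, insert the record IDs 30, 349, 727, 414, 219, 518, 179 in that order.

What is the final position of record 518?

Insert 30: h=5, slot 5 empty => index 5.
Insert 349: h=3, slot 3 empty => index 3.
Insert 727: h=12, slot 12 empty => index 12.
Insert 414: h=3, slot 3 occupied => index 4.
Insert 219: h=3, slots 3,4 occupied => index 7.
Insert 518: h=3, slots 3,4,7,12 occupied => index 6.
Insert 179: h=7, slot 7 occupied => index 8.
Table: [., ., ., 349, 414, 30, 518, 219, 179, ., ., ., 727]

6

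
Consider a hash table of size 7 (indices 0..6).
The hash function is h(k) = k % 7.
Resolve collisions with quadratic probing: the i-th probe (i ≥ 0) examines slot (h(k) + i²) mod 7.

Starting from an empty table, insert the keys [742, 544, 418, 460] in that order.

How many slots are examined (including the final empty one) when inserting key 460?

Insert 742: h=0, slot 0 empty => index 0.
Insert 544: h=5, slot 5 empty => index 5.
Insert 418: h=5, slot 5 occupied => index 6.
Insert 460: h=5, slots 5,6 occupied => index 2.
Table: [742, _, 460, _, _, 544, 418]

3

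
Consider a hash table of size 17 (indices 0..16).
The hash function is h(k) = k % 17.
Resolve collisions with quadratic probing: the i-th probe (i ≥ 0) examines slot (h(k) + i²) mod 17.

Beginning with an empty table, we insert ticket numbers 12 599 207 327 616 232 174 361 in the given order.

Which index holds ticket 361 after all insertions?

12 hashes to 12; slot 12 is free => place at 12.
599 hashes to 4; slot 4 is free => place at 4.
207 hashes to 3; slot 3 is free => place at 3.
327 hashes to 4; 4 taken => place at 5.
616 hashes to 4; 4,5 taken => place at 8.
232 hashes to 11; slot 11 is free => place at 11.
174 hashes to 4; 4,5,8 taken => place at 13.
361 hashes to 4; 4,5,8,13,3,12 taken => place at 6.
Table: [., ., ., 207, 599, 327, 361, ., 616, ., ., 232, 12, 174, ., ., .]

6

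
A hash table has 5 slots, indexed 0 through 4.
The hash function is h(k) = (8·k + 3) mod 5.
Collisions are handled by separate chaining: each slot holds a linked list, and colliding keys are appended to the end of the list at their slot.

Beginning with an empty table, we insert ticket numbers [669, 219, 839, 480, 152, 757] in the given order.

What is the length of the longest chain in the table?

3

669 -> bucket 0
219 -> bucket 0 (collision)
839 -> bucket 0 (collision)
480 -> bucket 3
152 -> bucket 4
757 -> bucket 4 (collision)
Final buckets:
0: 669 -> 219 -> 839
1: —
2: —
3: 480
4: 152 -> 757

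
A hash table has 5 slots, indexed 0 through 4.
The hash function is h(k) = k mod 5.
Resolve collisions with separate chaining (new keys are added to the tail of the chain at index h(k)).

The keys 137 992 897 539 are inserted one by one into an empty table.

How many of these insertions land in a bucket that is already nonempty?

2

Insert 137: h=2, bucket 2 empty → new chain.
Insert 992: h=2, bucket 2 nonempty → append to chain.
Insert 897: h=2, bucket 2 nonempty → append to chain.
Insert 539: h=4, bucket 4 empty → new chain.
Final buckets:
0: ∅
1: ∅
2: 137 -> 992 -> 897
3: ∅
4: 539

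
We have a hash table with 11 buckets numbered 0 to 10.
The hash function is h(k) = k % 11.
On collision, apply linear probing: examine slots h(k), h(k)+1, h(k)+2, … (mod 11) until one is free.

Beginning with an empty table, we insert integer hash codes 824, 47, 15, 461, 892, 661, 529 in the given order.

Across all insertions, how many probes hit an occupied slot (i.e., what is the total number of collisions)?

6

Insert 824: h=10, slot 10 empty → index 10.
Insert 47: h=3, slot 3 empty → index 3.
Insert 15: h=4, slot 4 empty → index 4.
Insert 461: h=10, slot 10 occupied → index 0.
Insert 892: h=1, slot 1 empty → index 1.
Insert 661: h=1, slot 1 occupied → index 2.
Insert 529: h=1, slots 1,2,3,4 occupied → index 5.
Table: [461, 892, 661, 47, 15, 529, _, _, _, _, 824]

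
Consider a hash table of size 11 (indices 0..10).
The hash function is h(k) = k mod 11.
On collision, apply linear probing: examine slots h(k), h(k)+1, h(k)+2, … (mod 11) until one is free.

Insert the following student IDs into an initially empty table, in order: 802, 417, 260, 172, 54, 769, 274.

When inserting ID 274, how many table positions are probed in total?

Insert 802: h=10, slot 10 empty => index 10.
Insert 417: h=10, slot 10 occupied => index 0.
Insert 260: h=7, slot 7 empty => index 7.
Insert 172: h=7, slot 7 occupied => index 8.
Insert 54: h=10, slots 10,0 occupied => index 1.
Insert 769: h=10, slots 10,0,1 occupied => index 2.
Insert 274: h=10, slots 10,0,1,2 occupied => index 3.
Table: [417, 54, 769, 274, ., ., ., 260, 172, ., 802]

5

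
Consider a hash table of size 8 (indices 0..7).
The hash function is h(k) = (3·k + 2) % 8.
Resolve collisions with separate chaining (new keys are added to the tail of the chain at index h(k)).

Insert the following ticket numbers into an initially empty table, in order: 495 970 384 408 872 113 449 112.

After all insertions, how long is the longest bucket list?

Insert 495: h=7, bucket 7 empty → new chain.
Insert 970: h=0, bucket 0 empty → new chain.
Insert 384: h=2, bucket 2 empty → new chain.
Insert 408: h=2, bucket 2 nonempty → append to chain.
Insert 872: h=2, bucket 2 nonempty → append to chain.
Insert 113: h=5, bucket 5 empty → new chain.
Insert 449: h=5, bucket 5 nonempty → append to chain.
Insert 112: h=2, bucket 2 nonempty → append to chain.
Final buckets:
0: 970
1: -
2: 384 -> 408 -> 872 -> 112
3: -
4: -
5: 113 -> 449
6: -
7: 495

4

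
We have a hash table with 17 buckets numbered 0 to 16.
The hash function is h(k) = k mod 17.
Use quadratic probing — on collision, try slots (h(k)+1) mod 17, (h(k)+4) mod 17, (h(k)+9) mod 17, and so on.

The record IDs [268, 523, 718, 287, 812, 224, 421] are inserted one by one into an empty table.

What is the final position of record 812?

Insert 268: h=13, slot 13 empty -> index 13.
Insert 523: h=13, slot 13 occupied -> index 14.
Insert 718: h=4, slot 4 empty -> index 4.
Insert 287: h=15, slot 15 empty -> index 15.
Insert 812: h=13, slots 13,14 occupied -> index 0.
Insert 224: h=3, slot 3 empty -> index 3.
Insert 421: h=13, slots 13,14,0 occupied -> index 5.
Table: [812, ∅, ∅, 224, 718, 421, ∅, ∅, ∅, ∅, ∅, ∅, ∅, 268, 523, 287, ∅]

0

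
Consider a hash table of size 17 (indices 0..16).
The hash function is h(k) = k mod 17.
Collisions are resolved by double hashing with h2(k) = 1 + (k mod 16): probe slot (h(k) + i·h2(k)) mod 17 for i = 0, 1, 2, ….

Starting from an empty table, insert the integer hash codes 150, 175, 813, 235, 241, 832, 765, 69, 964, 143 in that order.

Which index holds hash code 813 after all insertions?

150 hashes to 14; slot 14 is free => place at 14.
175 hashes to 5; slot 5 is free => place at 5.
813 hashes to 14, h2=14; 14 taken => place at 11.
235 hashes to 14, h2=12; 14 taken => place at 9.
241 hashes to 3; slot 3 is free => place at 3.
832 hashes to 16; slot 16 is free => place at 16.
765 hashes to 0; slot 0 is free => place at 0.
69 hashes to 1; slot 1 is free => place at 1.
964 hashes to 12; slot 12 is free => place at 12.
143 hashes to 7; slot 7 is free => place at 7.
Table: [765, 69, -, 241, -, 175, -, 143, -, 235, -, 813, 964, -, 150, -, 832]

11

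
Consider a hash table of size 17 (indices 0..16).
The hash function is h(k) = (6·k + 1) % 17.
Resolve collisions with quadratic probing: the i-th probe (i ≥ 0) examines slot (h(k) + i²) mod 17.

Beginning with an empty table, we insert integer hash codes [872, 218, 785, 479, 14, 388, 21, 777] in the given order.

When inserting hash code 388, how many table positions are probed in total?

3

Insert 872: h=14, slot 14 empty -> index 14.
Insert 218: h=0, slot 0 empty -> index 0.
Insert 785: h=2, slot 2 empty -> index 2.
Insert 479: h=2, slot 2 occupied -> index 3.
Insert 14: h=0, slot 0 occupied -> index 1.
Insert 388: h=0, slots 0,1 occupied -> index 4.
Insert 21: h=8, slot 8 empty -> index 8.
Insert 777: h=5, slot 5 empty -> index 5.
Table: [218, 14, 785, 479, 388, 777, ., ., 21, ., ., ., ., ., 872, ., .]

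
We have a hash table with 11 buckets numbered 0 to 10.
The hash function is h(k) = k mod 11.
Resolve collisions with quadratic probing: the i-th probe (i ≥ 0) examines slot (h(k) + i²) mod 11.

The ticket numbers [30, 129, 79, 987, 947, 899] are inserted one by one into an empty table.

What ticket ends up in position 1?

987

30: h=8 -> slot 8
129: h=8, probe 8,9 -> slot 9
79: h=2 -> slot 2
987: h=8, probe 8,9,1 -> slot 1
947: h=1, probe 1,2,5 -> slot 5
899: h=8, probe 8,9,1,6 -> slot 6
Table: [-, 987, 79, -, -, 947, 899, -, 30, 129, -]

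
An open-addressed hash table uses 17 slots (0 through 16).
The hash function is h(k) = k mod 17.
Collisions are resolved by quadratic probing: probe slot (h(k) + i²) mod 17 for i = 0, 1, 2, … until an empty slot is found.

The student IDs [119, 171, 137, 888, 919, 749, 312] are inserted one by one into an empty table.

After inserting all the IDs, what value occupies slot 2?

137

Insert 119: h=0, slot 0 empty → index 0.
Insert 171: h=1, slot 1 empty → index 1.
Insert 137: h=1, slot 1 occupied → index 2.
Insert 888: h=4, slot 4 empty → index 4.
Insert 919: h=1, slots 1,2 occupied → index 5.
Insert 749: h=1, slots 1,2,5 occupied → index 10.
Insert 312: h=6, slot 6 empty → index 6.
Table: [119, 171, 137, ∅, 888, 919, 312, ∅, ∅, ∅, 749, ∅, ∅, ∅, ∅, ∅, ∅]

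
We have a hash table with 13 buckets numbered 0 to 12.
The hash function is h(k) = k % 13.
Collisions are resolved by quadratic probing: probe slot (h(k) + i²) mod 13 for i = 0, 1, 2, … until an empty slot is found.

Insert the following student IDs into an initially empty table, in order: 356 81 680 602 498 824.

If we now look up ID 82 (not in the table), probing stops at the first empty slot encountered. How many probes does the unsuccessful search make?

5

Insert 356: h=5, slot 5 empty → index 5.
Insert 81: h=3, slot 3 empty → index 3.
Insert 680: h=4, slot 4 empty → index 4.
Insert 602: h=4, slots 4,5 occupied → index 8.
Insert 498: h=4, slots 4,5,8 occupied → index 0.
Insert 824: h=5, slot 5 occupied → index 6.
Table: [498, ∅, ∅, 81, 680, 356, 824, ∅, 602, ∅, ∅, ∅, ∅]
Lookup 82: h=4, probe 4,5,8,0,7 → slot 7 empty, not found.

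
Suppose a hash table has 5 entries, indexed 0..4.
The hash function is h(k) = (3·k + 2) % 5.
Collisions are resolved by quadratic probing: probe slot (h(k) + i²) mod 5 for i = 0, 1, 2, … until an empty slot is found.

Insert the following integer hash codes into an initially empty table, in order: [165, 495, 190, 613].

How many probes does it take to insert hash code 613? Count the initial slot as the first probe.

165: h=2 -> slot 2
495: h=2, probe 2,3 -> slot 3
190: h=2, probe 2,3,1 -> slot 1
613: h=1, probe 1,2,0 -> slot 0
Table: [613, 190, 165, 495, —]

3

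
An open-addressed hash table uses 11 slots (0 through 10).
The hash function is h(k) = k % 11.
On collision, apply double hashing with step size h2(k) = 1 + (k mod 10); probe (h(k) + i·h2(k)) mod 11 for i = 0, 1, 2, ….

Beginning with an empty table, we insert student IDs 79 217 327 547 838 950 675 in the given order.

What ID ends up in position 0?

838

79 hashes to 2; slot 2 is free => place at 2.
217 hashes to 8; slot 8 is free => place at 8.
327 hashes to 8, h2=8; 8 taken => place at 5.
547 hashes to 8, h2=8; 8,5,2 taken => place at 10.
838 hashes to 2, h2=9; 2 taken => place at 0.
950 hashes to 4; slot 4 is free => place at 4.
675 hashes to 4, h2=6; 4,10,5,0 taken => place at 6.
Table: [838, —, 79, —, 950, 327, 675, —, 217, —, 547]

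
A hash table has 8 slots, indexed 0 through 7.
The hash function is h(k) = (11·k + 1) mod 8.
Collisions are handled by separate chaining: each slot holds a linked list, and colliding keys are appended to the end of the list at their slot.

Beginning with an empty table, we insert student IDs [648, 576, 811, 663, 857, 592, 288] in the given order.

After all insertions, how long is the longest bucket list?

648 -> bucket 1
576 -> bucket 1 (collision)
811 -> bucket 2
663 -> bucket 6
857 -> bucket 4
592 -> bucket 1 (collision)
288 -> bucket 1 (collision)
Final buckets:
0: —
1: 648 -> 576 -> 592 -> 288
2: 811
3: —
4: 857
5: —
6: 663
7: —

4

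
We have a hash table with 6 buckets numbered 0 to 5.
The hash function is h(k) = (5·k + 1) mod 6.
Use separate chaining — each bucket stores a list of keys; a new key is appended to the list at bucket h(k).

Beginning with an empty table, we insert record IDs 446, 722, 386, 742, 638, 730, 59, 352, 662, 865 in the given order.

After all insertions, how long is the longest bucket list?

5

446 → bucket 5
722 → bucket 5 (collision)
386 → bucket 5 (collision)
742 → bucket 3
638 → bucket 5 (collision)
730 → bucket 3 (collision)
59 → bucket 2
352 → bucket 3 (collision)
662 → bucket 5 (collision)
865 → bucket 0
Final buckets:
0: 865
1: .
2: 59
3: 742 -> 730 -> 352
4: .
5: 446 -> 722 -> 386 -> 638 -> 662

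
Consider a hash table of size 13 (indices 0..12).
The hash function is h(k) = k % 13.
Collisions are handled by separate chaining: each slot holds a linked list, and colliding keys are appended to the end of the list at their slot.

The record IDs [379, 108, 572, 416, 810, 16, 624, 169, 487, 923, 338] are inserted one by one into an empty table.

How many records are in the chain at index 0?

379 -> bucket 2
108 -> bucket 4
572 -> bucket 0
416 -> bucket 0 (collision)
810 -> bucket 4 (collision)
16 -> bucket 3
624 -> bucket 0 (collision)
169 -> bucket 0 (collision)
487 -> bucket 6
923 -> bucket 0 (collision)
338 -> bucket 0 (collision)
Final buckets:
0: 572 -> 416 -> 624 -> 169 -> 923 -> 338
1: -
2: 379
3: 16
4: 108 -> 810
5: -
6: 487
7: -
8: -
9: -
10: -
11: -
12: -

6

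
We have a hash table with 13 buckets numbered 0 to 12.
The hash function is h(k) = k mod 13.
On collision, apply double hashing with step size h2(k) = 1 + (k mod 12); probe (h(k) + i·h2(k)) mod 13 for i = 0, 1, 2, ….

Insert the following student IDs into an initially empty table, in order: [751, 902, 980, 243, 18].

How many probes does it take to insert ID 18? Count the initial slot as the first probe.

2

Insert 751: h=10, slot 10 empty → index 10.
Insert 902: h=5, slot 5 empty → index 5.
Insert 980: h=5, h2=9, slot 5 occupied → index 1.
Insert 243: h=9, slot 9 empty → index 9.
Insert 18: h=5, h2=7, slot 5 occupied → index 12.
Table: [-, 980, -, -, -, 902, -, -, -, 243, 751, -, 18]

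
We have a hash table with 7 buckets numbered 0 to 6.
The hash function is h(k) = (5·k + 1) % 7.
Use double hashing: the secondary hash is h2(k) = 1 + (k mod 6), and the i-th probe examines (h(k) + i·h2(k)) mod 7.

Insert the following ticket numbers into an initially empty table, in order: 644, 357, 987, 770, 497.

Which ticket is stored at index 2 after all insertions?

644 hashes to 1; slot 1 is free → place at 1.
357 hashes to 1, h2=4; 1 taken → place at 5.
987 hashes to 1, h2=4; 1,5 taken → place at 2.
770 hashes to 1, h2=3; 1 taken → place at 4.
497 hashes to 1, h2=6; 1 taken → place at 0.
Table: [497, 644, 987, ., 770, 357, .]

987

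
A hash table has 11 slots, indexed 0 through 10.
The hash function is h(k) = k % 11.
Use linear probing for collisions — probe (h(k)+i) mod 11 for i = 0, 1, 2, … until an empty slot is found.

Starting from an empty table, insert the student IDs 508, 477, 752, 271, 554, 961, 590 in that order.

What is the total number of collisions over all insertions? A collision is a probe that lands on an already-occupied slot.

508: h=2 => slot 2
477: h=4 => slot 4
752: h=4, probe 4,5 => slot 5
271: h=7 => slot 7
554: h=4, probe 4,5,6 => slot 6
961: h=4, probe 4,5,6,7,8 => slot 8
590: h=7, probe 7,8,9 => slot 9
Table: [∅, ∅, 508, ∅, 477, 752, 554, 271, 961, 590, ∅]

9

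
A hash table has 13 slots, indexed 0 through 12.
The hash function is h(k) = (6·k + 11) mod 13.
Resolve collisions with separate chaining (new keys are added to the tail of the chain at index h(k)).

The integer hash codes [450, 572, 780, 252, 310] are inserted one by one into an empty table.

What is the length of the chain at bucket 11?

2

Insert 450: h=7, bucket 7 empty -> new chain.
Insert 572: h=11, bucket 11 empty -> new chain.
Insert 780: h=11, bucket 11 nonempty -> append to chain.
Insert 252: h=2, bucket 2 empty -> new chain.
Insert 310: h=12, bucket 12 empty -> new chain.
Final buckets:
0: _
1: _
2: 252
3: _
4: _
5: _
6: _
7: 450
8: _
9: _
10: _
11: 572 -> 780
12: 310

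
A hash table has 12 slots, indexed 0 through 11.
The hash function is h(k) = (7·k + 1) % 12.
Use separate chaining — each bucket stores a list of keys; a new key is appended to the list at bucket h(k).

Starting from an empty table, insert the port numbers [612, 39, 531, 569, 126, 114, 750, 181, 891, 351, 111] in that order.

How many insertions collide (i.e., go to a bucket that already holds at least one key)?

Insert 612: h=1, bucket 1 empty → new chain.
Insert 39: h=10, bucket 10 empty → new chain.
Insert 531: h=10, bucket 10 nonempty → append to chain.
Insert 569: h=0, bucket 0 empty → new chain.
Insert 126: h=7, bucket 7 empty → new chain.
Insert 114: h=7, bucket 7 nonempty → append to chain.
Insert 750: h=7, bucket 7 nonempty → append to chain.
Insert 181: h=8, bucket 8 empty → new chain.
Insert 891: h=10, bucket 10 nonempty → append to chain.
Insert 351: h=10, bucket 10 nonempty → append to chain.
Insert 111: h=10, bucket 10 nonempty → append to chain.
Final buckets:
0: 569
1: 612
2: ∅
3: ∅
4: ∅
5: ∅
6: ∅
7: 126 -> 114 -> 750
8: 181
9: ∅
10: 39 -> 531 -> 891 -> 351 -> 111
11: ∅

6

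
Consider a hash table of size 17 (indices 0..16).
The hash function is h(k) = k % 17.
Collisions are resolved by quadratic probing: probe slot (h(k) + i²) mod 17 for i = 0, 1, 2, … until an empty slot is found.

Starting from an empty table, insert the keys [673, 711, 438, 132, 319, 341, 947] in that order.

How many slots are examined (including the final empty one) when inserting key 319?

4

673: h=10 => slot 10
711: h=14 => slot 14
438: h=13 => slot 13
132: h=13, probe 13,14,0 => slot 0
319: h=13, probe 13,14,0,5 => slot 5
341: h=1 => slot 1
947: h=12 => slot 12
Table: [132, 341, -, -, -, 319, -, -, -, -, 673, -, 947, 438, 711, -, -]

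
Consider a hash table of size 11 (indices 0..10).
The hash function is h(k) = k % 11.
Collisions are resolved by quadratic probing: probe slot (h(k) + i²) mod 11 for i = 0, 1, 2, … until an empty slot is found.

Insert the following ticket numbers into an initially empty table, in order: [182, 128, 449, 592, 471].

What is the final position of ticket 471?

182 hashes to 6; slot 6 is free -> place at 6.
128 hashes to 7; slot 7 is free -> place at 7.
449 hashes to 9; slot 9 is free -> place at 9.
592 hashes to 9; 9 taken -> place at 10.
471 hashes to 9; 9,10 taken -> place at 2.
Table: [∅, ∅, 471, ∅, ∅, ∅, 182, 128, ∅, 449, 592]

2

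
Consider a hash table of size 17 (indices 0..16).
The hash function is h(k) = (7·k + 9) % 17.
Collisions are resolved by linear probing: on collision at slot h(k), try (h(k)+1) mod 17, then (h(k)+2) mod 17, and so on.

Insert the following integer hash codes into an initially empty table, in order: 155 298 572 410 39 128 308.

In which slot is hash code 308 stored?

8

Insert 155: h=6, slot 6 empty => index 6.
Insert 298: h=4, slot 4 empty => index 4.
Insert 572: h=1, slot 1 empty => index 1.
Insert 410: h=6, slot 6 occupied => index 7.
Insert 39: h=10, slot 10 empty => index 10.
Insert 128: h=4, slot 4 occupied => index 5.
Insert 308: h=6, slots 6,7 occupied => index 8.
Table: [∅, 572, ∅, ∅, 298, 128, 155, 410, 308, ∅, 39, ∅, ∅, ∅, ∅, ∅, ∅]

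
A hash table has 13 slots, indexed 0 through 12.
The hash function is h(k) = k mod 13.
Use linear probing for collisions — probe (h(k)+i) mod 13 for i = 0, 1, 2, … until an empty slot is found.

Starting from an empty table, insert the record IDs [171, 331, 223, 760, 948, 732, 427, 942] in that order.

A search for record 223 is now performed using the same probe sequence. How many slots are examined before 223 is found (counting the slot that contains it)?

2

Insert 171: h=2, slot 2 empty -> index 2.
Insert 331: h=6, slot 6 empty -> index 6.
Insert 223: h=2, slot 2 occupied -> index 3.
Insert 760: h=6, slot 6 occupied -> index 7.
Insert 948: h=12, slot 12 empty -> index 12.
Insert 732: h=4, slot 4 empty -> index 4.
Insert 427: h=11, slot 11 empty -> index 11.
Insert 942: h=6, slots 6,7 occupied -> index 8.
Table: [-, -, 171, 223, 732, -, 331, 760, 942, -, -, 427, 948]
Lookup 223: h=2, probe 2,3 → found at 3.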